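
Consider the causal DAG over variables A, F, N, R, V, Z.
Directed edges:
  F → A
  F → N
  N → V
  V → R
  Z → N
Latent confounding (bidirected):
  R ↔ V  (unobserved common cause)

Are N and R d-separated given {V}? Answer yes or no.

No — N and R are d-connected given {V}.

Bayes-Ball from N | {V} reaches {A,F,R,Z}.
R ∈ reach(N|{V}) ⇒ N ⊥̸ R | {V}.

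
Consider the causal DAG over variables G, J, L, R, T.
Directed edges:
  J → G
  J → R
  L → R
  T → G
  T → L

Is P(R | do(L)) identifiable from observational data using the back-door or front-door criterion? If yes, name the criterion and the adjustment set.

desc(L)\{L}={R}; candidates ⊆ {G,J,T}.
∅: L⊥R given ∅ in G with L→· removed — back-door holds.
P(R|do(L)) = P(R|L) — no adjustment needed.

P(R|do(L)): backdoor, adjust for ∅.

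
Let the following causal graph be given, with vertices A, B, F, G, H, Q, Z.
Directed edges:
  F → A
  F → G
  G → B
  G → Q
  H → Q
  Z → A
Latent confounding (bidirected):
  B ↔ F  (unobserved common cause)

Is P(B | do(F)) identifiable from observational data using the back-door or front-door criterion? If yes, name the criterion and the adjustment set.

desc(F)\{F}={A,B,G,Q}; candidates ⊆ {H,Z}.
F↔B: latent back-door arc(s) into F.
size 0: {}; under {} F still reaches {B} ∋ B.
size 1: {H}, {Z}; under {H} F still reaches {B} ∋ B.
size 2: {H,Z}; under {H,Z} F still reaches {B} ∋ B.
F↔B cannot be blocked by any observed set — no back-door set.
{G}: (i) intercepts every directed F→B path; (ii) no back-door F→{G}; (iii) {F} blocks every back-door {G}→B. Front-door holds.
P(B|do(F)) = Σ_{G} P(G|F) Σ_{F'} P(B|G,F')P(F').

P(B|do(F)): frontdoor, adjust for {G}.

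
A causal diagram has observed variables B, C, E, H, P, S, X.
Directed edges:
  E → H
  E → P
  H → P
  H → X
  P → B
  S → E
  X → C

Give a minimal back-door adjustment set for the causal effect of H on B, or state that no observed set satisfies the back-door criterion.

desc(H)\{H}={B,C,P,X}; candidates ⊆ {E,S}.
size 0: {}; under {} H still reaches {B,E,P,S} ∋ B.
{E}: H⊥B given {E} in G with H→· removed — back-door holds.

H→B: minimal back-door set {E}.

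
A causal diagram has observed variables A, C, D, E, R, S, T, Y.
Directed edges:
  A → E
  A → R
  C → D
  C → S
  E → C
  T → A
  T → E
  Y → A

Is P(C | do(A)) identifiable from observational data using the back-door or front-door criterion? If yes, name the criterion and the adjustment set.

P(C|do(A)): backdoor, adjust for {T}.

desc(A)\{A}={C,D,E,R,S}; candidates ⊆ {T,Y}.
size 0: {}; under {} A still reaches {C,D,E,S,T,Y} ∋ C.
{T}: A⊥C given {T} in G with A→· removed — back-door holds.
P(C|do(A)) = Σ_{T} P(C|A,T)·P(T).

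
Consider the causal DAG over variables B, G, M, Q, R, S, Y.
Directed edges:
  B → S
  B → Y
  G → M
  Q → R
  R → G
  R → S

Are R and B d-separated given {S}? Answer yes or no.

Bayes-Ball from R | {S} reaches {B,G,M,Q,Y}.
B ∈ reach(R|{S}) ⇒ R ⊥̸ B | {S}.

No — R and B are d-connected given {S}.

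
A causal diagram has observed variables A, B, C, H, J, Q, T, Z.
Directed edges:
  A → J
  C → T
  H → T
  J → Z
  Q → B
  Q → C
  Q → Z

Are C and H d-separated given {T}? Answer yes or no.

No — C and H are d-connected given {T}.

Bayes-Ball from C | {T} reaches {B,H,Q,Z}.
H ∈ reach(C|{T}) ⇒ C ⊥̸ H | {T}.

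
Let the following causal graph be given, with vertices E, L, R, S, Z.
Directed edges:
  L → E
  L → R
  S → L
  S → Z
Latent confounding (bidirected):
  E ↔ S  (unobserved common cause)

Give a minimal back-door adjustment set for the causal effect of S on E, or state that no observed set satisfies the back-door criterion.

S→E: no observed back-door set.

desc(S)\{S}={E,L,R,Z}; candidates ⊆ {—}.
S↔E: latent back-door arc(s) into S.
size 0: {}; under {} S still reaches {E} ∋ E.
S↔E cannot be blocked by any observed set — no back-door set.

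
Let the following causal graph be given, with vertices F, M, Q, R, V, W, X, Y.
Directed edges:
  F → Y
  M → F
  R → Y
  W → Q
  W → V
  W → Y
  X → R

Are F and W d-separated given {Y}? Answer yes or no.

Bayes-Ball from F | {Y} reaches {M,Q,R,V,W,X}.
W ∈ reach(F|{Y}) ⇒ F ⊥̸ W | {Y}.

No — F and W are d-connected given {Y}.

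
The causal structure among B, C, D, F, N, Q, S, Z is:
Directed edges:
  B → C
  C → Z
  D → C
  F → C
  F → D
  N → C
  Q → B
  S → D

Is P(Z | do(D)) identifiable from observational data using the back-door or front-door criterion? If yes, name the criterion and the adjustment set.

desc(D)\{D}={C,Z}; candidates ⊆ {B,F,N,Q,S}.
size 0: {}; under {} D still reaches {C,F,S,Z} ∋ Z.
{F}: D⊥Z given {F} in G with D→· removed — back-door holds.
P(Z|do(D)) = Σ_{F} P(Z|D,F)·P(F).

P(Z|do(D)): backdoor, adjust for {F}.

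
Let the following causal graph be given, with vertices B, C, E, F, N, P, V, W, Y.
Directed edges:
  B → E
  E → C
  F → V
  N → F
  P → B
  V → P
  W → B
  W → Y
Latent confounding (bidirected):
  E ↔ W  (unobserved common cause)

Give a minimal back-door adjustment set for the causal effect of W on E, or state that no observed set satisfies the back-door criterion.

W→E: no observed back-door set.

desc(W)\{W}={B,C,E,Y}; candidates ⊆ {F,N,P,V}.
W↔E: latent back-door arc(s) into W.
size 0: {}; under {} W still reaches {C,E} ∋ E.
size 1: {F}, {N}, {P} …(+1); under {F} W still reaches {C,E} ∋ E.
size 2: {F,N}, {F,P}, {F,V} …(+3); under {F,N} W still reaches {C,E} ∋ E.
W↔E cannot be blocked by any observed set — no back-door set.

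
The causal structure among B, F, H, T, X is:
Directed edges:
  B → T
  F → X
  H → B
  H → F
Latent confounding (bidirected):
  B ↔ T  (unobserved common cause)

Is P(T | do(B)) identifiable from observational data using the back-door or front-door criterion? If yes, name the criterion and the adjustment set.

desc(B)\{B}={T}; candidates ⊆ {F,H,X}.
B↔T: latent back-door arc(s) into B.
size 0: {}; under {} B still reaches {F,H,T,X} ∋ T.
size 1: {F}, {H}, {X}; under {F} B still reaches {H,T} ∋ T.
size 2: {F,H}, {F,X}, {H,X}; under {F,H} B still reaches {T} ∋ T.
B↔T cannot be blocked by any observed set — no back-door set.
No mediator lies on a directed B→…→T path.
Neither criterion identifies P(T|do(B)) in this graph.

P(T|do(B)): not identifiable (no BD/FD set).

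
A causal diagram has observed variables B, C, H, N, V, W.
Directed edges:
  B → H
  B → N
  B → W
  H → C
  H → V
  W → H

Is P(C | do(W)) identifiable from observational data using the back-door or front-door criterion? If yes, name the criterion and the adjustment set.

P(C|do(W)): backdoor, adjust for {B}.

desc(W)\{W}={C,H,V}; candidates ⊆ {B,N}.
size 0: {}; under {} W still reaches {B,C,H,N,V} ∋ C.
{B}: W⊥C given {B} in G with W→· removed — back-door holds.
P(C|do(W)) = Σ_{B} P(C|W,B)·P(B).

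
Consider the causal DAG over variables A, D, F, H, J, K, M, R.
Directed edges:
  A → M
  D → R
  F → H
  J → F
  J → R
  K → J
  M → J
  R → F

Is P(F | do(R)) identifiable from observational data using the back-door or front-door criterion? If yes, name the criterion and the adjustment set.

desc(R)\{R}={F,H}; candidates ⊆ {A,D,J,K,M}.
size 0: {}; under {} R still reaches {A,D,F,H,J,K,M} ∋ F.
{J}: R⊥F given {J} in G with R→· removed — back-door holds.
P(F|do(R)) = Σ_{J} P(F|R,J)·P(J).

P(F|do(R)): backdoor, adjust for {J}.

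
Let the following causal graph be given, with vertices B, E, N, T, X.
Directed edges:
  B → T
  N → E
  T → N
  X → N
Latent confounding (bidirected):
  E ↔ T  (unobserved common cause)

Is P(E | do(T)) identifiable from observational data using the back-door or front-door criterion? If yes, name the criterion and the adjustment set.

P(E|do(T)): frontdoor, adjust for {N}.

desc(T)\{T}={E,N}; candidates ⊆ {B,X}.
T↔E: latent back-door arc(s) into T.
size 0: {}; under {} T still reaches {B,E} ∋ E.
size 1: {B}, {X}; under {B} T still reaches {E} ∋ E.
size 2: {B,X}; under {B,X} T still reaches {E} ∋ E.
T↔E cannot be blocked by any observed set — no back-door set.
{N}: (i) intercepts every directed T→E path; (ii) no back-door T→{N}; (iii) {T} blocks every back-door {N}→E. Front-door holds.
P(E|do(T)) = Σ_{N} P(N|T) Σ_{T'} P(E|N,T')P(T').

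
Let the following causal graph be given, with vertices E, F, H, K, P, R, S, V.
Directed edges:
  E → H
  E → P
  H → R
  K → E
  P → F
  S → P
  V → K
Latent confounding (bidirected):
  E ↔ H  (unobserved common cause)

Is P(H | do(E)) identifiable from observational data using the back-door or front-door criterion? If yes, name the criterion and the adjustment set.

P(H|do(E)): not identifiable (no BD/FD set).

desc(E)\{E}={F,H,P,R}; candidates ⊆ {K,S,V}.
E↔H: latent back-door arc(s) into E.
size 0: {}; under {} E still reaches {H,K,R,V} ∋ H.
size 1: {K}, {S}, {V}; under {K} E still reaches {H,R} ∋ H.
size 2: {K,S}, {K,V}, {S,V}; under {K,S} E still reaches {H,R} ∋ H.
E↔H cannot be blocked by any observed set — no back-door set.
No mediator lies on a directed E→…→H path.
Neither criterion identifies P(H|do(E)) in this graph.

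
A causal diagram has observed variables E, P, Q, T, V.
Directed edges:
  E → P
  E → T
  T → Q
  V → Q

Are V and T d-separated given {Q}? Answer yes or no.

No — V and T are d-connected given {Q}.

Bayes-Ball from V | {Q} reaches {E,P,T}.
T ∈ reach(V|{Q}) ⇒ V ⊥̸ T | {Q}.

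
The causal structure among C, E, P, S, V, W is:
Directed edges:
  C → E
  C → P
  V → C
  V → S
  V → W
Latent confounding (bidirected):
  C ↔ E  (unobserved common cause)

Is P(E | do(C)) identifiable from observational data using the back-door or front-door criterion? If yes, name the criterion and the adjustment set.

P(E|do(C)): not identifiable (no BD/FD set).

desc(C)\{C}={E,P}; candidates ⊆ {S,V,W}.
C↔E: latent back-door arc(s) into C.
size 0: {}; under {} C still reaches {E,S,V,W} ∋ E.
size 1: {S}, {V}, {W}; under {S} C still reaches {E,V,W} ∋ E.
size 2: {S,V}, {S,W}, {V,W}; under {S,V} C still reaches {E} ∋ E.
C↔E cannot be blocked by any observed set — no back-door set.
No mediator lies on a directed C→…→E path.
Neither criterion identifies P(E|do(C)) in this graph.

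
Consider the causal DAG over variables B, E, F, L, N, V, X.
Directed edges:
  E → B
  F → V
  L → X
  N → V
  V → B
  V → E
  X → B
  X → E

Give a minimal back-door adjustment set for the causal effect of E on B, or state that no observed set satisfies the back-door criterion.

E→B: minimal back-door set {V, X}.

desc(E)\{E}={B}; candidates ⊆ {F,L,N,V,X}.
size 0: {}; under {} E still reaches {B,F,L,N,V,X} ∋ B.
size 1: {F}, {L}, {N} …(+2); under {F} E still reaches {B,L,N,V,X} ∋ B.
{V,X}: E⊥B given {V,X} in G with E→· removed — back-door holds.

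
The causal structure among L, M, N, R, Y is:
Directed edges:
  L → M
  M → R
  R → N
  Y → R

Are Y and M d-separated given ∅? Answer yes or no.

Bayes-Ball from Y | ∅ reaches {N,R}.
M ∉ reach(Y|∅) ⇒ Y ⊥ M | ∅.

Yes — Y ⊥ M | ∅.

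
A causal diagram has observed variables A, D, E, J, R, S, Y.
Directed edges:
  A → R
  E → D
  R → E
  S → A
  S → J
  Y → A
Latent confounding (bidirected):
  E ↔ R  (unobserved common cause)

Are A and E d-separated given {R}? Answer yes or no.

No — A and E are d-connected given {R}.

Bayes-Ball from A | {R} reaches {D,E,J,S,Y}.
E ∈ reach(A|{R}) ⇒ A ⊥̸ E | {R}.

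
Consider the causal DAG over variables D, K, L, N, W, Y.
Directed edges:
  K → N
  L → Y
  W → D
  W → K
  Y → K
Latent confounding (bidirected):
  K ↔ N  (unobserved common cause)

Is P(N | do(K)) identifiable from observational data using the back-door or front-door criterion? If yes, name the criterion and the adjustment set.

desc(K)\{K}={N}; candidates ⊆ {D,L,W,Y}.
K↔N: latent back-door arc(s) into K.
size 0: {}; under {} K still reaches {D,L,N,W,Y} ∋ N.
size 1: {D}, {L}, {W} …(+1); under {D} K still reaches {L,N,W,Y} ∋ N.
size 2: {D,L}, {D,W}, {D,Y} …(+3); under {D,L} K still reaches {N,W,Y} ∋ N.
K↔N cannot be blocked by any observed set — no back-door set.
No mediator lies on a directed K→…→N path.
Neither criterion identifies P(N|do(K)) in this graph.

P(N|do(K)): not identifiable (no BD/FD set).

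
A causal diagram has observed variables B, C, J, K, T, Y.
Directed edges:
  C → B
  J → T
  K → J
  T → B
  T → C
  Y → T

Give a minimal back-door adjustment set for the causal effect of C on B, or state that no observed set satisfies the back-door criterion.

desc(C)\{C}={B}; candidates ⊆ {J,K,T,Y}.
size 0: {}; under {} C still reaches {B,J,K,T,Y} ∋ B.
{T}: C⊥B given {T} in G with C→· removed — back-door holds.

C→B: minimal back-door set {T}.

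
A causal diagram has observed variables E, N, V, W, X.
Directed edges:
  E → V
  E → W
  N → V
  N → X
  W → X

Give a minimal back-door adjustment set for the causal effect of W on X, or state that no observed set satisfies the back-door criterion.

W→X: minimal back-door set ∅.

desc(W)\{W}={X}; candidates ⊆ {E,N,V}.
∅: W⊥X given ∅ in G with W→· removed — back-door holds.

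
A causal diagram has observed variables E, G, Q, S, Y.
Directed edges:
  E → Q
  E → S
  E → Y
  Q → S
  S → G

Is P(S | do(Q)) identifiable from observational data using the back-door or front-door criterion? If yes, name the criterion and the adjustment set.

desc(Q)\{Q}={G,S}; candidates ⊆ {E,Y}.
size 0: {}; under {} Q still reaches {E,G,S,Y} ∋ S.
{E}: Q⊥S given {E} in G with Q→· removed — back-door holds.
P(S|do(Q)) = Σ_{E} P(S|Q,E)·P(E).

P(S|do(Q)): backdoor, adjust for {E}.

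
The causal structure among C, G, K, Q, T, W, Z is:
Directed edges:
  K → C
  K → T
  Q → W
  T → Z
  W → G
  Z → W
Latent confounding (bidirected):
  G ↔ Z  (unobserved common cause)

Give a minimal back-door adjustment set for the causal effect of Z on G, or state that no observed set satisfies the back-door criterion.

Z→G: no observed back-door set.

desc(Z)\{Z}={G,W}; candidates ⊆ {C,K,Q,T}.
Z↔G: latent back-door arc(s) into Z.
size 0: {}; under {} Z still reaches {C,G,K,T} ∋ G.
size 1: {C}, {K}, {Q} …(+1); under {C} Z still reaches {G,K,T} ∋ G.
size 2: {C,K}, {C,Q}, {C,T} …(+3); under {C,K} Z still reaches {G,T} ∋ G.
Z↔G cannot be blocked by any observed set — no back-door set.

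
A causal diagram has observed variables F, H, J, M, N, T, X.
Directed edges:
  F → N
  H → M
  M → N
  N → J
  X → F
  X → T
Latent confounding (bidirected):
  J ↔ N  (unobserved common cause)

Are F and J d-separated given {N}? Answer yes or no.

Bayes-Ball from F | {N} reaches {H,J,M,T,X}.
J ∈ reach(F|{N}) ⇒ F ⊥̸ J | {N}.

No — F and J are d-connected given {N}.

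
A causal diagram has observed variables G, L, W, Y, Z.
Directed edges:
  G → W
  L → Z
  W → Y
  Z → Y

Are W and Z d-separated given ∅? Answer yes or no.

Bayes-Ball from W | ∅ reaches {G,Y}.
Z ∉ reach(W|∅) ⇒ W ⊥ Z | ∅.

Yes — W ⊥ Z | ∅.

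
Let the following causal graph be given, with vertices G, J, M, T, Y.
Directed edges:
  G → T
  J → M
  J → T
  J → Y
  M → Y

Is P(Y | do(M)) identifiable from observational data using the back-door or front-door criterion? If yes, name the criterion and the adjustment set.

P(Y|do(M)): backdoor, adjust for {J}.

desc(M)\{M}={Y}; candidates ⊆ {G,J,T}.
size 0: {}; under {} M still reaches {J,T,Y} ∋ Y.
{J}: M⊥Y given {J} in G with M→· removed — back-door holds.
P(Y|do(M)) = Σ_{J} P(Y|M,J)·P(J).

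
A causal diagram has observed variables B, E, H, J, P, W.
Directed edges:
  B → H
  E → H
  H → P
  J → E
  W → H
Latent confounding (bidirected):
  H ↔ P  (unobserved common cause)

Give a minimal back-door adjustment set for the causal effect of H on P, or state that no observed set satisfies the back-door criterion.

desc(H)\{H}={P}; candidates ⊆ {B,E,J,W}.
H↔P: latent back-door arc(s) into H.
size 0: {}; under {} H still reaches {B,E,J,P,W} ∋ P.
size 1: {B}, {E}, {J} …(+1); under {B} H still reaches {E,J,P,W} ∋ P.
size 2: {B,E}, {B,J}, {B,W} …(+3); under {B,E} H still reaches {P,W} ∋ P.
H↔P cannot be blocked by any observed set — no back-door set.

H→P: no observed back-door set.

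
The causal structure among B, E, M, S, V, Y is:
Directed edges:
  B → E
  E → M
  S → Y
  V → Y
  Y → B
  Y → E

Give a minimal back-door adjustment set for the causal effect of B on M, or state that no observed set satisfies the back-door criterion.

desc(B)\{B}={E,M}; candidates ⊆ {S,V,Y}.
size 0: {}; under {} B still reaches {E,M,S,V,Y} ∋ M.
{Y}: B⊥M given {Y} in G with B→· removed — back-door holds.

B→M: minimal back-door set {Y}.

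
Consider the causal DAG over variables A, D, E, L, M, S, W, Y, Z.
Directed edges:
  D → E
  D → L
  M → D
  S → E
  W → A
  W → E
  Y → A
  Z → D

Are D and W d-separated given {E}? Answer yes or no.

No — D and W are d-connected given {E}.

Bayes-Ball from D | {E} reaches {A,L,M,S,W,Z}.
W ∈ reach(D|{E}) ⇒ D ⊥̸ W | {E}.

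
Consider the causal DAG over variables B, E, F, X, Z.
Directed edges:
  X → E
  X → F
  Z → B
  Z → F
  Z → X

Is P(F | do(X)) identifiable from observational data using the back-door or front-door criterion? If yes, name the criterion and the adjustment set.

desc(X)\{X}={E,F}; candidates ⊆ {B,Z}.
size 0: {}; under {} X still reaches {B,F,Z} ∋ F.
{Z}: X⊥F given {Z} in G with X→· removed — back-door holds.
P(F|do(X)) = Σ_{Z} P(F|X,Z)·P(Z).

P(F|do(X)): backdoor, adjust for {Z}.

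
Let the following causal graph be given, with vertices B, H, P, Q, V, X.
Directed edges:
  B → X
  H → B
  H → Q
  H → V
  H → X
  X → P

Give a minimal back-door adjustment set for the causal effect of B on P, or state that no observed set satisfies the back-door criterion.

B→P: minimal back-door set {H}.

desc(B)\{B}={P,X}; candidates ⊆ {H,Q,V}.
size 0: {}; under {} B still reaches {H,P,Q,V,X} ∋ P.
{H}: B⊥P given {H} in G with B→· removed — back-door holds.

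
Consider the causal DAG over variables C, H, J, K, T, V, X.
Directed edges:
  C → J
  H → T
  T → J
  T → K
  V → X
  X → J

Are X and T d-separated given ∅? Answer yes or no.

Bayes-Ball from X | ∅ reaches {J,V}.
T ∉ reach(X|∅) ⇒ X ⊥ T | ∅.

Yes — X ⊥ T | ∅.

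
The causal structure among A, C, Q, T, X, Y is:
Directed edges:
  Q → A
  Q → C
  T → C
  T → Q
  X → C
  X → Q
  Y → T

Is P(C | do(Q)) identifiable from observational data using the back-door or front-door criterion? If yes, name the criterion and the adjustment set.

P(C|do(Q)): backdoor, adjust for {T, X}.

desc(Q)\{Q}={A,C}; candidates ⊆ {T,X,Y}.
size 0: {}; under {} Q still reaches {C,T,X,Y} ∋ C.
size 1: {T}, {X}, {Y}; under {T} Q still reaches {C,X} ∋ C.
{T,X}: Q⊥C given {T,X} in G with Q→· removed — back-door holds.
P(C|do(Q)) = Σ_{T,X} P(C|Q,T,X)·P(T,X).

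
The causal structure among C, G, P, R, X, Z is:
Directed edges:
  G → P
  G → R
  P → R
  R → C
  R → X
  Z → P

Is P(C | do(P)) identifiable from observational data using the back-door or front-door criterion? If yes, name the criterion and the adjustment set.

desc(P)\{P}={C,R,X}; candidates ⊆ {G,Z}.
size 0: {}; under {} P still reaches {C,G,R,X,Z} ∋ C.
{G}: P⊥C given {G} in G with P→· removed — back-door holds.
P(C|do(P)) = Σ_{G} P(C|P,G)·P(G).

P(C|do(P)): backdoor, adjust for {G}.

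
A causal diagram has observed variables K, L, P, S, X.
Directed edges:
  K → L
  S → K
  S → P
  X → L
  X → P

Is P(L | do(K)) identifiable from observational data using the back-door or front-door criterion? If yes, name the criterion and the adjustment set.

P(L|do(K)): backdoor, adjust for ∅.

desc(K)\{K}={L}; candidates ⊆ {P,S,X}.
∅: K⊥L given ∅ in G with K→· removed — back-door holds.
P(L|do(K)) = P(L|K) — no adjustment needed.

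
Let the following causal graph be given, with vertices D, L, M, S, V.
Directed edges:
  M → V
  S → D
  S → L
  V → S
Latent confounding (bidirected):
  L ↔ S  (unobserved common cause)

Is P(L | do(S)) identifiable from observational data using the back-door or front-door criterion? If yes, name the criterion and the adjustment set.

P(L|do(S)): not identifiable (no BD/FD set).

desc(S)\{S}={D,L}; candidates ⊆ {M,V}.
S↔L: latent back-door arc(s) into S.
size 0: {}; under {} S still reaches {L,M,V} ∋ L.
size 1: {M}, {V}; under {M} S still reaches {L,V} ∋ L.
size 2: {M,V}; under {M,V} S still reaches {L} ∋ L.
S↔L cannot be blocked by any observed set — no back-door set.
No mediator lies on a directed S→…→L path.
Neither criterion identifies P(L|do(S)) in this graph.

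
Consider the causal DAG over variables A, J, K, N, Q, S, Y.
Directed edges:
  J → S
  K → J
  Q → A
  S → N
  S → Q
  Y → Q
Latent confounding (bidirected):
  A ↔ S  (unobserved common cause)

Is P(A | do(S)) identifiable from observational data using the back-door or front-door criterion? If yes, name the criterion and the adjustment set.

desc(S)\{S}={A,N,Q}; candidates ⊆ {J,K,Y}.
S↔A: latent back-door arc(s) into S.
size 0: {}; under {} S still reaches {A,J,K} ∋ A.
size 1: {J}, {K}, {Y}; under {J} S still reaches {A} ∋ A.
size 2: {J,K}, {J,Y}, {K,Y}; under {J,K} S still reaches {A} ∋ A.
S↔A cannot be blocked by any observed set — no back-door set.
{Q}: (i) intercepts every directed S→A path; (ii) no back-door S→{Q}; (iii) {S} blocks every back-door {Q}→A. Front-door holds.
P(A|do(S)) = Σ_{Q} P(Q|S) Σ_{S'} P(A|Q,S')P(S').

P(A|do(S)): frontdoor, adjust for {Q}.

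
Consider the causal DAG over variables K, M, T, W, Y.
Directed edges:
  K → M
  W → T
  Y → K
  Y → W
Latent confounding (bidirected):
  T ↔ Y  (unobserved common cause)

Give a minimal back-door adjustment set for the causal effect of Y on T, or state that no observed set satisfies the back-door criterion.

Y→T: no observed back-door set.

desc(Y)\{Y}={K,M,T,W}; candidates ⊆ {—}.
Y↔T: latent back-door arc(s) into Y.
size 0: {}; under {} Y still reaches {T} ∋ T.
Y↔T cannot be blocked by any observed set — no back-door set.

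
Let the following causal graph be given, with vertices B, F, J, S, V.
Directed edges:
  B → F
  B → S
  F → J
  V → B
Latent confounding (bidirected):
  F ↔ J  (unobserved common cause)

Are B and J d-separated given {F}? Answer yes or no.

Bayes-Ball from B | {F} reaches {J,S,V}.
J ∈ reach(B|{F}) ⇒ B ⊥̸ J | {F}.

No — B and J are d-connected given {F}.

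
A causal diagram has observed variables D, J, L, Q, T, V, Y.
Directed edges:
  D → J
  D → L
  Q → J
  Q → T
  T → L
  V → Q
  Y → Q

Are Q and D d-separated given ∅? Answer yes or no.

Yes — Q ⊥ D | ∅.

Bayes-Ball from Q | ∅ reaches {J,L,T,V,Y}.
D ∉ reach(Q|∅) ⇒ Q ⊥ D | ∅.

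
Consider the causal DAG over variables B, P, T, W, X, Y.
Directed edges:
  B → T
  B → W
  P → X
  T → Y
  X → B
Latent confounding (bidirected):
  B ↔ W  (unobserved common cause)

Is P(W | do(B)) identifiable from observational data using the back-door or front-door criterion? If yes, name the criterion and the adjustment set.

P(W|do(B)): not identifiable (no BD/FD set).

desc(B)\{B}={T,W,Y}; candidates ⊆ {P,X}.
B↔W: latent back-door arc(s) into B.
size 0: {}; under {} B still reaches {P,W,X} ∋ W.
size 1: {P}, {X}; under {P} B still reaches {W,X} ∋ W.
size 2: {P,X}; under {P,X} B still reaches {W} ∋ W.
B↔W cannot be blocked by any observed set — no back-door set.
No mediator lies on a directed B→…→W path.
Neither criterion identifies P(W|do(B)) in this graph.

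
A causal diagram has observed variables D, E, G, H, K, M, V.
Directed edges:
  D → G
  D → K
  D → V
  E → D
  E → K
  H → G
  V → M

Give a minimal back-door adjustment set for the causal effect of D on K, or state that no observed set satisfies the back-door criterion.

desc(D)\{D}={G,K,M,V}; candidates ⊆ {E,H}.
size 0: {}; under {} D still reaches {E,K} ∋ K.
{E}: D⊥K given {E} in G with D→· removed — back-door holds.

D→K: minimal back-door set {E}.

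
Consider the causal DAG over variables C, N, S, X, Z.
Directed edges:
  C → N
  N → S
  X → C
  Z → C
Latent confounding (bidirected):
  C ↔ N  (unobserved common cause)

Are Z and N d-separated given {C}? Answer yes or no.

Bayes-Ball from Z | {C} reaches {N,S,X}.
N ∈ reach(Z|{C}) ⇒ Z ⊥̸ N | {C}.

No — Z and N are d-connected given {C}.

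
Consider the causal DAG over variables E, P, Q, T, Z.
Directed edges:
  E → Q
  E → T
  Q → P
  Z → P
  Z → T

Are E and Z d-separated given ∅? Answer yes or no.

Yes — E ⊥ Z | ∅.

Bayes-Ball from E | ∅ reaches {P,Q,T}.
Z ∉ reach(E|∅) ⇒ E ⊥ Z | ∅.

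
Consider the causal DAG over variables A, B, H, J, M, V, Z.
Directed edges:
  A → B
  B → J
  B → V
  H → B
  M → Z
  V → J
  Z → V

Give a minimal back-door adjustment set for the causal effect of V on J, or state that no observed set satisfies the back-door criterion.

desc(V)\{V}={J}; candidates ⊆ {A,B,H,M,Z}.
size 0: {}; under {} V still reaches {A,B,H,J,M,Z} ∋ J.
{B}: V⊥J given {B} in G with V→· removed — back-door holds.

V→J: minimal back-door set {B}.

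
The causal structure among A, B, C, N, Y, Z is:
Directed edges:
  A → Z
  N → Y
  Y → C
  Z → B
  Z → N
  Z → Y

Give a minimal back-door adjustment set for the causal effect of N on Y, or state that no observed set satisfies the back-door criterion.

N→Y: minimal back-door set {Z}.

desc(N)\{N}={C,Y}; candidates ⊆ {A,B,Z}.
size 0: {}; under {} N still reaches {A,B,C,Y,Z} ∋ Y.
{Z}: N⊥Y given {Z} in G with N→· removed — back-door holds.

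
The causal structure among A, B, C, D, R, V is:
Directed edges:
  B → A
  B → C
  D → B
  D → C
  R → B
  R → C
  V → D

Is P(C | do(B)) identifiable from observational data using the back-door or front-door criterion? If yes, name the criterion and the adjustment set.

desc(B)\{B}={A,C}; candidates ⊆ {D,R,V}.
size 0: {}; under {} B still reaches {C,D,R,V} ∋ C.
size 1: {D}, {R}, {V}; under {D} B still reaches {C,R} ∋ C.
{D,R}: B⊥C given {D,R} in G with B→· removed — back-door holds.
P(C|do(B)) = Σ_{D,R} P(C|B,D,R)·P(D,R).

P(C|do(B)): backdoor, adjust for {D, R}.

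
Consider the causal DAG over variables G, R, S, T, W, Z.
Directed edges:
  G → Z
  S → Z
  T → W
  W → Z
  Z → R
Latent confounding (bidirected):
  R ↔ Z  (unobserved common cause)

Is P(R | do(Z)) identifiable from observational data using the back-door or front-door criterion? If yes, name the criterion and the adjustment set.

P(R|do(Z)): not identifiable (no BD/FD set).

desc(Z)\{Z}={R}; candidates ⊆ {G,S,T,W}.
Z↔R: latent back-door arc(s) into Z.
size 0: {}; under {} Z still reaches {G,R,S,T,W} ∋ R.
size 1: {G}, {S}, {T} …(+1); under {G} Z still reaches {R,S,T,W} ∋ R.
size 2: {G,S}, {G,T}, {G,W} …(+3); under {G,S} Z still reaches {R,T,W} ∋ R.
Z↔R cannot be blocked by any observed set — no back-door set.
No mediator lies on a directed Z→…→R path.
Neither criterion identifies P(R|do(Z)) in this graph.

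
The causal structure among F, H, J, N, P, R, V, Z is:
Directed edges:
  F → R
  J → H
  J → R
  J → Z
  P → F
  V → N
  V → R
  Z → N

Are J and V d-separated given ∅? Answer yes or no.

Bayes-Ball from J | ∅ reaches {H,N,R,Z}.
V ∉ reach(J|∅) ⇒ J ⊥ V | ∅.

Yes — J ⊥ V | ∅.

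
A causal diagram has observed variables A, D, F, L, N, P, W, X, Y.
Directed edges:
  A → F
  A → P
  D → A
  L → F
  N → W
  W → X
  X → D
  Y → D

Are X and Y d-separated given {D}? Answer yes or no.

Bayes-Ball from X | {D} reaches {N,W,Y}.
Y ∈ reach(X|{D}) ⇒ X ⊥̸ Y | {D}.

No — X and Y are d-connected given {D}.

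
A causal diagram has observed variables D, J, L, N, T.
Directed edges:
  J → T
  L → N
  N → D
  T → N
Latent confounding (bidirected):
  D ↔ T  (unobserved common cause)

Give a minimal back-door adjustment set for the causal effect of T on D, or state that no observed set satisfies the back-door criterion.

T→D: no observed back-door set.

desc(T)\{T}={D,N}; candidates ⊆ {J,L}.
T↔D: latent back-door arc(s) into T.
size 0: {}; under {} T still reaches {D,J} ∋ D.
size 1: {J}, {L}; under {J} T still reaches {D} ∋ D.
size 2: {J,L}; under {J,L} T still reaches {D} ∋ D.
T↔D cannot be blocked by any observed set — no back-door set.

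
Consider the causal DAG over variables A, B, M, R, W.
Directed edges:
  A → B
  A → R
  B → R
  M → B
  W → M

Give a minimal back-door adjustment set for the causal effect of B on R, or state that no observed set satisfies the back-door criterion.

desc(B)\{B}={R}; candidates ⊆ {A,M,W}.
size 0: {}; under {} B still reaches {A,M,R,W} ∋ R.
{A}: B⊥R given {A} in G with B→· removed — back-door holds.

B→R: minimal back-door set {A}.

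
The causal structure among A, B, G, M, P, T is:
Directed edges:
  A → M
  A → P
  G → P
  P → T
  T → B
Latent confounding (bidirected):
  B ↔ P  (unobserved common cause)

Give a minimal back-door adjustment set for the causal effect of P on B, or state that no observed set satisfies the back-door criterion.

P→B: no observed back-door set.

desc(P)\{P}={B,T}; candidates ⊆ {A,G,M}.
P↔B: latent back-door arc(s) into P.
size 0: {}; under {} P still reaches {A,B,G,M} ∋ B.
size 1: {A}, {G}, {M}; under {A} P still reaches {B,G} ∋ B.
size 2: {A,G}, {A,M}, {G,M}; under {A,G} P still reaches {B} ∋ B.
P↔B cannot be blocked by any observed set — no back-door set.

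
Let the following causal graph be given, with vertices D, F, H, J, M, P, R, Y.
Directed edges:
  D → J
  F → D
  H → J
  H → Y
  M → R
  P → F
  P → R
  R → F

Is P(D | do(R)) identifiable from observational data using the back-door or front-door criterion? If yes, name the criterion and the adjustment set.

P(D|do(R)): backdoor, adjust for {P}.

desc(R)\{R}={D,F,J}; candidates ⊆ {H,M,P,Y}.
size 0: {}; under {} R still reaches {D,F,J,M,P} ∋ D.
{P}: R⊥D given {P} in G with R→· removed — back-door holds.
P(D|do(R)) = Σ_{P} P(D|R,P)·P(P).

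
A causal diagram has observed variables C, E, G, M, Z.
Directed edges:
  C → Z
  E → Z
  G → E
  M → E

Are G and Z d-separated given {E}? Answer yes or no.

Yes — G ⊥ Z | {E}.

Bayes-Ball from G | {E} reaches {M}.
Z ∉ reach(G|{E}) ⇒ G ⊥ Z | {E}.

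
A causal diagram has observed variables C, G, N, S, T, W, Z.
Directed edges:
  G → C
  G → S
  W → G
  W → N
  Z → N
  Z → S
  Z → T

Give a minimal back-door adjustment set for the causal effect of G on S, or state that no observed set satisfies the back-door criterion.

desc(G)\{G}={C,S}; candidates ⊆ {N,T,W,Z}.
∅: G⊥S given ∅ in G with G→· removed — back-door holds.

G→S: minimal back-door set ∅.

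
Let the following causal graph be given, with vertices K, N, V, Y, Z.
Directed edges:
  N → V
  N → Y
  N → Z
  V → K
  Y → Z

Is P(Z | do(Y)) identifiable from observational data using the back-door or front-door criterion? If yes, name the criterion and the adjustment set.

desc(Y)\{Y}={Z}; candidates ⊆ {K,N,V}.
size 0: {}; under {} Y still reaches {K,N,V,Z} ∋ Z.
{N}: Y⊥Z given {N} in G with Y→· removed — back-door holds.
P(Z|do(Y)) = Σ_{N} P(Z|Y,N)·P(N).

P(Z|do(Y)): backdoor, adjust for {N}.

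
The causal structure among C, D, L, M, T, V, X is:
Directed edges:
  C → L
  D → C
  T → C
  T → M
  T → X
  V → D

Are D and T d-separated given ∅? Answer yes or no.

Bayes-Ball from D | ∅ reaches {C,L,V}.
T ∉ reach(D|∅) ⇒ D ⊥ T | ∅.

Yes — D ⊥ T | ∅.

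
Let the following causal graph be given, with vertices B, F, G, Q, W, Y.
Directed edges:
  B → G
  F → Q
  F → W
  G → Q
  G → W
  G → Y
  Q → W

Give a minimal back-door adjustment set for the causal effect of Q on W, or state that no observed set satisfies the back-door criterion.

Q→W: minimal back-door set {F, G}.

desc(Q)\{Q}={W}; candidates ⊆ {B,F,G,Y}.
size 0: {}; under {} Q still reaches {B,F,G,W,Y} ∋ W.
size 1: {B}, {F}, {G} …(+1); under {B} Q still reaches {F,G,W,Y} ∋ W.
{F,G}: Q⊥W given {F,G} in G with Q→· removed — back-door holds.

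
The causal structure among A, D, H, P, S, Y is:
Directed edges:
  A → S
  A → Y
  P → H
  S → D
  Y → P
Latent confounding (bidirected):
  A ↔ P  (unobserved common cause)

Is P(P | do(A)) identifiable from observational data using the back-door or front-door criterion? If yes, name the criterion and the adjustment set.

P(P|do(A)): frontdoor, adjust for {Y}.

desc(A)\{A}={D,H,P,S,Y}; candidates ⊆ {—}.
A↔P: latent back-door arc(s) into A.
size 0: {}; under {} A still reaches {H,P} ∋ P.
A↔P cannot be blocked by any observed set — no back-door set.
{Y}: (i) intercepts every directed A→P path; (ii) no back-door A→{Y}; (iii) {A} blocks every back-door {Y}→P. Front-door holds.
P(P|do(A)) = Σ_{Y} P(Y|A) Σ_{A'} P(P|Y,A')P(A').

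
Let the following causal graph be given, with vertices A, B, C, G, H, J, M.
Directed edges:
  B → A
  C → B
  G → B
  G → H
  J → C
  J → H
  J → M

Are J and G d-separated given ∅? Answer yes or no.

Bayes-Ball from J | ∅ reaches {A,B,C,H,M}.
G ∉ reach(J|∅) ⇒ J ⊥ G | ∅.

Yes — J ⊥ G | ∅.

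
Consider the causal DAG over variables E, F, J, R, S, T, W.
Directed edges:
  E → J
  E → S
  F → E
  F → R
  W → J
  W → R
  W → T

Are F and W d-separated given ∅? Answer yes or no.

Yes — F ⊥ W | ∅.

Bayes-Ball from F | ∅ reaches {E,J,R,S}.
W ∉ reach(F|∅) ⇒ F ⊥ W | ∅.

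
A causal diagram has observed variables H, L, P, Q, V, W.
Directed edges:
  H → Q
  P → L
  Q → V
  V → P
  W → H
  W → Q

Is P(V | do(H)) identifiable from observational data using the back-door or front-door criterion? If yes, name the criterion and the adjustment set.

desc(H)\{H}={L,P,Q,V}; candidates ⊆ {W}.
size 0: {}; under {} H still reaches {L,P,Q,V,W} ∋ V.
{W}: H⊥V given {W} in G with H→· removed — back-door holds.
P(V|do(H)) = Σ_{W} P(V|H,W)·P(W).

P(V|do(H)): backdoor, adjust for {W}.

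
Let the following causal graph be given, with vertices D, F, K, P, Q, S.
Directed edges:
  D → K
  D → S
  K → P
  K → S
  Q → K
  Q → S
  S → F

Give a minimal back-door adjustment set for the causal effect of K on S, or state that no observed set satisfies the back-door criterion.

desc(K)\{K}={F,P,S}; candidates ⊆ {D,Q}.
size 0: {}; under {} K still reaches {D,F,Q,S} ∋ S.
size 1: {D}, {Q}; under {D} K still reaches {F,Q,S} ∋ S.
{D,Q}: K⊥S given {D,Q} in G with K→· removed — back-door holds.

K→S: minimal back-door set {D, Q}.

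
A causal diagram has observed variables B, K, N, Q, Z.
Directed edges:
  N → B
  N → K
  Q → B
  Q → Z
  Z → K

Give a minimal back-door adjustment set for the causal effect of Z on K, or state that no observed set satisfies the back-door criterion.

Z→K: minimal back-door set ∅.

desc(Z)\{Z}={K}; candidates ⊆ {B,N,Q}.
∅: Z⊥K given ∅ in G with Z→· removed — back-door holds.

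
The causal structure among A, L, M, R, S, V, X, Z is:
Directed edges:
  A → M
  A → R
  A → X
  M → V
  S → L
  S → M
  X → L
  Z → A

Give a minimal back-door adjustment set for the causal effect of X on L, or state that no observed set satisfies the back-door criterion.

X→L: minimal back-door set ∅.

desc(X)\{X}={L}; candidates ⊆ {A,M,R,S,V,Z}.
∅: X⊥L given ∅ in G with X→· removed — back-door holds.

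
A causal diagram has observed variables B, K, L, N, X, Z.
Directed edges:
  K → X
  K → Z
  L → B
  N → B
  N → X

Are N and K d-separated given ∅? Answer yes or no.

Yes — N ⊥ K | ∅.

Bayes-Ball from N | ∅ reaches {B,X}.
K ∉ reach(N|∅) ⇒ N ⊥ K | ∅.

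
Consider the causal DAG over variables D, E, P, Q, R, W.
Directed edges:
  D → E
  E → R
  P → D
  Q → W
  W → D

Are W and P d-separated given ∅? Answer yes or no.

Yes — W ⊥ P | ∅.

Bayes-Ball from W | ∅ reaches {D,E,Q,R}.
P ∉ reach(W|∅) ⇒ W ⊥ P | ∅.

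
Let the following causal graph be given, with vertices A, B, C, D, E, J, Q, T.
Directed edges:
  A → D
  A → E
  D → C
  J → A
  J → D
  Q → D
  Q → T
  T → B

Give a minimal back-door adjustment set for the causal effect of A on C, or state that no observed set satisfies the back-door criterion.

A→C: minimal back-door set {J}.

desc(A)\{A}={C,D,E}; candidates ⊆ {B,J,Q,T}.
size 0: {}; under {} A still reaches {C,D,J} ∋ C.
{J}: A⊥C given {J} in G with A→· removed — back-door holds.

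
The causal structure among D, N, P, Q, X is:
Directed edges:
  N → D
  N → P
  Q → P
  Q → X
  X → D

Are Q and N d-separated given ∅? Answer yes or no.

Bayes-Ball from Q | ∅ reaches {D,P,X}.
N ∉ reach(Q|∅) ⇒ Q ⊥ N | ∅.

Yes — Q ⊥ N | ∅.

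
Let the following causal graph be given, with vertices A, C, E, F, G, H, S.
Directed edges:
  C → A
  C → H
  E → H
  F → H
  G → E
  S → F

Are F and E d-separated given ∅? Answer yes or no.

Yes — F ⊥ E | ∅.

Bayes-Ball from F | ∅ reaches {H,S}.
E ∉ reach(F|∅) ⇒ F ⊥ E | ∅.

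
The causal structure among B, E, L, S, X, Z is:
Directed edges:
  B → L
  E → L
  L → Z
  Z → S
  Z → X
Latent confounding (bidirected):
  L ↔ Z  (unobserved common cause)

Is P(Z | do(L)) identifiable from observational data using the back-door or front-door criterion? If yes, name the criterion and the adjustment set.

P(Z|do(L)): not identifiable (no BD/FD set).

desc(L)\{L}={S,X,Z}; candidates ⊆ {B,E}.
L↔Z: latent back-door arc(s) into L.
size 0: {}; under {} L still reaches {B,E,S,X,Z} ∋ Z.
size 1: {B}, {E}; under {B} L still reaches {E,S,X,Z} ∋ Z.
size 2: {B,E}; under {B,E} L still reaches {S,X,Z} ∋ Z.
L↔Z cannot be blocked by any observed set — no back-door set.
No mediator lies on a directed L→…→Z path.
Neither criterion identifies P(Z|do(L)) in this graph.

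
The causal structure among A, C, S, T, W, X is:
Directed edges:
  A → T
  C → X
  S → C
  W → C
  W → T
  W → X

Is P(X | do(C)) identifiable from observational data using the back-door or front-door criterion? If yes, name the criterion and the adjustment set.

P(X|do(C)): backdoor, adjust for {W}.

desc(C)\{C}={X}; candidates ⊆ {A,S,T,W}.
size 0: {}; under {} C still reaches {S,T,W,X} ∋ X.
{W}: C⊥X given {W} in G with C→· removed — back-door holds.
P(X|do(C)) = Σ_{W} P(X|C,W)·P(W).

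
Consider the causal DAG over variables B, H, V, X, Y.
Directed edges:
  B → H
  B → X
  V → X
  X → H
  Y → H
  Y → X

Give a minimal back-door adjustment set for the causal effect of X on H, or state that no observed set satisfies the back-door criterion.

desc(X)\{X}={H}; candidates ⊆ {B,V,Y}.
size 0: {}; under {} X still reaches {B,H,V,Y} ∋ H.
size 1: {B}, {V}, {Y}; under {B} X still reaches {H,V,Y} ∋ H.
{B,Y}: X⊥H given {B,Y} in G with X→· removed — back-door holds.

X→H: minimal back-door set {B, Y}.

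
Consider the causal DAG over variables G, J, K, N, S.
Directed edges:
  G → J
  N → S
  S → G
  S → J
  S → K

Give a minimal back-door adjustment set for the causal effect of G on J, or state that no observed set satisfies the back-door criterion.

G→J: minimal back-door set {S}.

desc(G)\{G}={J}; candidates ⊆ {K,N,S}.
size 0: {}; under {} G still reaches {J,K,N,S} ∋ J.
{S}: G⊥J given {S} in G with G→· removed — back-door holds.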